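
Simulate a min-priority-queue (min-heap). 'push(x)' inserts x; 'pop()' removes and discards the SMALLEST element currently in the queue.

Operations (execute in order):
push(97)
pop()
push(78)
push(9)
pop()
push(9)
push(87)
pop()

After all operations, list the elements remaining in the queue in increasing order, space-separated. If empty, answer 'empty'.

Answer: 78 87

Derivation:
push(97): heap contents = [97]
pop() → 97: heap contents = []
push(78): heap contents = [78]
push(9): heap contents = [9, 78]
pop() → 9: heap contents = [78]
push(9): heap contents = [9, 78]
push(87): heap contents = [9, 78, 87]
pop() → 9: heap contents = [78, 87]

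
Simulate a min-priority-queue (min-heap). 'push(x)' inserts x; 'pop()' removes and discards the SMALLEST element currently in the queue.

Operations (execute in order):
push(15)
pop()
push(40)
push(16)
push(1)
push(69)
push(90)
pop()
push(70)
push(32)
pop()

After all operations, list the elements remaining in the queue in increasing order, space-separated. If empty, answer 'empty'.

Answer: 32 40 69 70 90

Derivation:
push(15): heap contents = [15]
pop() → 15: heap contents = []
push(40): heap contents = [40]
push(16): heap contents = [16, 40]
push(1): heap contents = [1, 16, 40]
push(69): heap contents = [1, 16, 40, 69]
push(90): heap contents = [1, 16, 40, 69, 90]
pop() → 1: heap contents = [16, 40, 69, 90]
push(70): heap contents = [16, 40, 69, 70, 90]
push(32): heap contents = [16, 32, 40, 69, 70, 90]
pop() → 16: heap contents = [32, 40, 69, 70, 90]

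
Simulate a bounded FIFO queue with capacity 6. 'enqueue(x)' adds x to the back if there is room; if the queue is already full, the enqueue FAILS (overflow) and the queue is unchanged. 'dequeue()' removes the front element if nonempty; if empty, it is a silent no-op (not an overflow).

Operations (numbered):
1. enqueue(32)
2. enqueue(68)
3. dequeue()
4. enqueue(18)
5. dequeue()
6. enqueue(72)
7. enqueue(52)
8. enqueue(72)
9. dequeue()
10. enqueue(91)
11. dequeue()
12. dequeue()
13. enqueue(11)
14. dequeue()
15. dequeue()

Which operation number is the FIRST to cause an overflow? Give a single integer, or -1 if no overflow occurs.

Answer: -1

Derivation:
1. enqueue(32): size=1
2. enqueue(68): size=2
3. dequeue(): size=1
4. enqueue(18): size=2
5. dequeue(): size=1
6. enqueue(72): size=2
7. enqueue(52): size=3
8. enqueue(72): size=4
9. dequeue(): size=3
10. enqueue(91): size=4
11. dequeue(): size=3
12. dequeue(): size=2
13. enqueue(11): size=3
14. dequeue(): size=2
15. dequeue(): size=1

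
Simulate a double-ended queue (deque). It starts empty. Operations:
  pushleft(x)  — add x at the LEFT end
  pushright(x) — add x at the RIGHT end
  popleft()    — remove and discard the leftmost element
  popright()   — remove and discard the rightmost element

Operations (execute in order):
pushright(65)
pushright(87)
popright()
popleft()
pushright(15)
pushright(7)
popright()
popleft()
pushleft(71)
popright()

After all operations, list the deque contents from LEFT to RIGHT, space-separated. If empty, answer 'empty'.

pushright(65): [65]
pushright(87): [65, 87]
popright(): [65]
popleft(): []
pushright(15): [15]
pushright(7): [15, 7]
popright(): [15]
popleft(): []
pushleft(71): [71]
popright(): []

Answer: empty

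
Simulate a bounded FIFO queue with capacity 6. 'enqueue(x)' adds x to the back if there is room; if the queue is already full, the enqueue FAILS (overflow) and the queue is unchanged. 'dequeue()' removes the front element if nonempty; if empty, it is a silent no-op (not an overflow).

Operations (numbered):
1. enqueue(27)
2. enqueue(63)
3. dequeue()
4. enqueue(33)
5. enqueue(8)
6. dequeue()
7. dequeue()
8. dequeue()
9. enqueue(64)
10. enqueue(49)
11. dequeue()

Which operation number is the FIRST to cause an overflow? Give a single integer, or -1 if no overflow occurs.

Answer: -1

Derivation:
1. enqueue(27): size=1
2. enqueue(63): size=2
3. dequeue(): size=1
4. enqueue(33): size=2
5. enqueue(8): size=3
6. dequeue(): size=2
7. dequeue(): size=1
8. dequeue(): size=0
9. enqueue(64): size=1
10. enqueue(49): size=2
11. dequeue(): size=1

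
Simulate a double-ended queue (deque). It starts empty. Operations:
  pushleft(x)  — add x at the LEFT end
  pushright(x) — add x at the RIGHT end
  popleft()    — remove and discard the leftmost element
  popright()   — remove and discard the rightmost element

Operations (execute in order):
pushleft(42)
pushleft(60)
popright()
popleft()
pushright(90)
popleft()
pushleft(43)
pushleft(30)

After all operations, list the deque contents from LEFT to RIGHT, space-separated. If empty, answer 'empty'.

pushleft(42): [42]
pushleft(60): [60, 42]
popright(): [60]
popleft(): []
pushright(90): [90]
popleft(): []
pushleft(43): [43]
pushleft(30): [30, 43]

Answer: 30 43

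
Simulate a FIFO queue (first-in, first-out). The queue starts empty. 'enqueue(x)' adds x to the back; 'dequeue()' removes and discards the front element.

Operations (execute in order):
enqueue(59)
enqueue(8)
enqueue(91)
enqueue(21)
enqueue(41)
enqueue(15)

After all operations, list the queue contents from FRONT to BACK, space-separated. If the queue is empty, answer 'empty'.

Answer: 59 8 91 21 41 15

Derivation:
enqueue(59): [59]
enqueue(8): [59, 8]
enqueue(91): [59, 8, 91]
enqueue(21): [59, 8, 91, 21]
enqueue(41): [59, 8, 91, 21, 41]
enqueue(15): [59, 8, 91, 21, 41, 15]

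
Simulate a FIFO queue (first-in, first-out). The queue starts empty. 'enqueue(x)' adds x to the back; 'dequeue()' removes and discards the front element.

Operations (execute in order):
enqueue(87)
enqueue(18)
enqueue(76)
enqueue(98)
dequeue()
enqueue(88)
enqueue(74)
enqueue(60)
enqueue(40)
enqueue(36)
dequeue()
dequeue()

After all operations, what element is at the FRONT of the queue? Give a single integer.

Answer: 98

Derivation:
enqueue(87): queue = [87]
enqueue(18): queue = [87, 18]
enqueue(76): queue = [87, 18, 76]
enqueue(98): queue = [87, 18, 76, 98]
dequeue(): queue = [18, 76, 98]
enqueue(88): queue = [18, 76, 98, 88]
enqueue(74): queue = [18, 76, 98, 88, 74]
enqueue(60): queue = [18, 76, 98, 88, 74, 60]
enqueue(40): queue = [18, 76, 98, 88, 74, 60, 40]
enqueue(36): queue = [18, 76, 98, 88, 74, 60, 40, 36]
dequeue(): queue = [76, 98, 88, 74, 60, 40, 36]
dequeue(): queue = [98, 88, 74, 60, 40, 36]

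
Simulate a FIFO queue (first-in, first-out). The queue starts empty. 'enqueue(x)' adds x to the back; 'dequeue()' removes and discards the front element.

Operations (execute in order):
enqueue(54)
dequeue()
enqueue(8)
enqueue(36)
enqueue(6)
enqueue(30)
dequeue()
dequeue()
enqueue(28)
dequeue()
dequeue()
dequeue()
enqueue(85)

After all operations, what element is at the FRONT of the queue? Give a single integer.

enqueue(54): queue = [54]
dequeue(): queue = []
enqueue(8): queue = [8]
enqueue(36): queue = [8, 36]
enqueue(6): queue = [8, 36, 6]
enqueue(30): queue = [8, 36, 6, 30]
dequeue(): queue = [36, 6, 30]
dequeue(): queue = [6, 30]
enqueue(28): queue = [6, 30, 28]
dequeue(): queue = [30, 28]
dequeue(): queue = [28]
dequeue(): queue = []
enqueue(85): queue = [85]

Answer: 85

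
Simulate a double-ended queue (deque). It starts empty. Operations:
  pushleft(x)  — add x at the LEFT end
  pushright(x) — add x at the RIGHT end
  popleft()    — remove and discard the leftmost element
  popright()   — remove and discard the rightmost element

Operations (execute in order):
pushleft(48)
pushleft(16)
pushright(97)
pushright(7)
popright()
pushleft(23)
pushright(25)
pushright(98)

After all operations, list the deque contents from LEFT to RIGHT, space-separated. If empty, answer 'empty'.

Answer: 23 16 48 97 25 98

Derivation:
pushleft(48): [48]
pushleft(16): [16, 48]
pushright(97): [16, 48, 97]
pushright(7): [16, 48, 97, 7]
popright(): [16, 48, 97]
pushleft(23): [23, 16, 48, 97]
pushright(25): [23, 16, 48, 97, 25]
pushright(98): [23, 16, 48, 97, 25, 98]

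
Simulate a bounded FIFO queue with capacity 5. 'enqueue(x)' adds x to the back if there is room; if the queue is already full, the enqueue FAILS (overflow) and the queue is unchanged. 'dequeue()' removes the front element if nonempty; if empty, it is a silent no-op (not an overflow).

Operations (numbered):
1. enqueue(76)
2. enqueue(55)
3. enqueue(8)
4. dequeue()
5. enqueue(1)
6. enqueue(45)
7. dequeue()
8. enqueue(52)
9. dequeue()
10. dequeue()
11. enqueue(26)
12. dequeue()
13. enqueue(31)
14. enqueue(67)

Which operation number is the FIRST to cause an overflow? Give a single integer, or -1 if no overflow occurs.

1. enqueue(76): size=1
2. enqueue(55): size=2
3. enqueue(8): size=3
4. dequeue(): size=2
5. enqueue(1): size=3
6. enqueue(45): size=4
7. dequeue(): size=3
8. enqueue(52): size=4
9. dequeue(): size=3
10. dequeue(): size=2
11. enqueue(26): size=3
12. dequeue(): size=2
13. enqueue(31): size=3
14. enqueue(67): size=4

Answer: -1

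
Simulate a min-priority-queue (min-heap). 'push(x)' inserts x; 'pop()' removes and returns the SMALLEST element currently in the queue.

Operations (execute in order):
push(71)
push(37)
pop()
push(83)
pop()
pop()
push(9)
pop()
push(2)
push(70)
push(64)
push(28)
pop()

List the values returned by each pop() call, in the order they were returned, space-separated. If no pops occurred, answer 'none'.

Answer: 37 71 83 9 2

Derivation:
push(71): heap contents = [71]
push(37): heap contents = [37, 71]
pop() → 37: heap contents = [71]
push(83): heap contents = [71, 83]
pop() → 71: heap contents = [83]
pop() → 83: heap contents = []
push(9): heap contents = [9]
pop() → 9: heap contents = []
push(2): heap contents = [2]
push(70): heap contents = [2, 70]
push(64): heap contents = [2, 64, 70]
push(28): heap contents = [2, 28, 64, 70]
pop() → 2: heap contents = [28, 64, 70]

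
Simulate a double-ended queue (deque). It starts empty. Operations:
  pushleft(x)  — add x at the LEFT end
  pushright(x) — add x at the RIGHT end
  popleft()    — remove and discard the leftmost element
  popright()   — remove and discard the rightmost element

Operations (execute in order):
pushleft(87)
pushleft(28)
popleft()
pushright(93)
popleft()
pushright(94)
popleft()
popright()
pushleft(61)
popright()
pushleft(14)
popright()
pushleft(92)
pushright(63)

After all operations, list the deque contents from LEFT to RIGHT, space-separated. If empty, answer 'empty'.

pushleft(87): [87]
pushleft(28): [28, 87]
popleft(): [87]
pushright(93): [87, 93]
popleft(): [93]
pushright(94): [93, 94]
popleft(): [94]
popright(): []
pushleft(61): [61]
popright(): []
pushleft(14): [14]
popright(): []
pushleft(92): [92]
pushright(63): [92, 63]

Answer: 92 63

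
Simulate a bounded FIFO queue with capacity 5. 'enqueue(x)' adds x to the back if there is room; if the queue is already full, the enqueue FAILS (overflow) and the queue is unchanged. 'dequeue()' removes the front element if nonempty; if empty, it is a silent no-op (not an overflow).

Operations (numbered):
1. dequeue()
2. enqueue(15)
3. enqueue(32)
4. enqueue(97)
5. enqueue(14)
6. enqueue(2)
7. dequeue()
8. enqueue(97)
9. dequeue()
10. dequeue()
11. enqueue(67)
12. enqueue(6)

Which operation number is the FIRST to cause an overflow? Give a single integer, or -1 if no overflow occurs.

1. dequeue(): empty, no-op, size=0
2. enqueue(15): size=1
3. enqueue(32): size=2
4. enqueue(97): size=3
5. enqueue(14): size=4
6. enqueue(2): size=5
7. dequeue(): size=4
8. enqueue(97): size=5
9. dequeue(): size=4
10. dequeue(): size=3
11. enqueue(67): size=4
12. enqueue(6): size=5

Answer: -1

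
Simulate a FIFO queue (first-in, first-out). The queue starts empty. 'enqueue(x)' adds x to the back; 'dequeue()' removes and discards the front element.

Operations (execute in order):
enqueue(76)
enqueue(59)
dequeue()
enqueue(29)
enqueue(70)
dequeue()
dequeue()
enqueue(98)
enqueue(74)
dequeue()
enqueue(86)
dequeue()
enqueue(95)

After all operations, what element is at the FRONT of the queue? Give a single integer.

enqueue(76): queue = [76]
enqueue(59): queue = [76, 59]
dequeue(): queue = [59]
enqueue(29): queue = [59, 29]
enqueue(70): queue = [59, 29, 70]
dequeue(): queue = [29, 70]
dequeue(): queue = [70]
enqueue(98): queue = [70, 98]
enqueue(74): queue = [70, 98, 74]
dequeue(): queue = [98, 74]
enqueue(86): queue = [98, 74, 86]
dequeue(): queue = [74, 86]
enqueue(95): queue = [74, 86, 95]

Answer: 74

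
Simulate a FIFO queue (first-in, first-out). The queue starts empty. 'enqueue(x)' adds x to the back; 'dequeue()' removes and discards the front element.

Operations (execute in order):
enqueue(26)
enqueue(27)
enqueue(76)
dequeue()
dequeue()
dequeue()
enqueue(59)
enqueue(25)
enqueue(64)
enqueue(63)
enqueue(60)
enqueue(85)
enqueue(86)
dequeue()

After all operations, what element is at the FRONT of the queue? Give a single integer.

Answer: 25

Derivation:
enqueue(26): queue = [26]
enqueue(27): queue = [26, 27]
enqueue(76): queue = [26, 27, 76]
dequeue(): queue = [27, 76]
dequeue(): queue = [76]
dequeue(): queue = []
enqueue(59): queue = [59]
enqueue(25): queue = [59, 25]
enqueue(64): queue = [59, 25, 64]
enqueue(63): queue = [59, 25, 64, 63]
enqueue(60): queue = [59, 25, 64, 63, 60]
enqueue(85): queue = [59, 25, 64, 63, 60, 85]
enqueue(86): queue = [59, 25, 64, 63, 60, 85, 86]
dequeue(): queue = [25, 64, 63, 60, 85, 86]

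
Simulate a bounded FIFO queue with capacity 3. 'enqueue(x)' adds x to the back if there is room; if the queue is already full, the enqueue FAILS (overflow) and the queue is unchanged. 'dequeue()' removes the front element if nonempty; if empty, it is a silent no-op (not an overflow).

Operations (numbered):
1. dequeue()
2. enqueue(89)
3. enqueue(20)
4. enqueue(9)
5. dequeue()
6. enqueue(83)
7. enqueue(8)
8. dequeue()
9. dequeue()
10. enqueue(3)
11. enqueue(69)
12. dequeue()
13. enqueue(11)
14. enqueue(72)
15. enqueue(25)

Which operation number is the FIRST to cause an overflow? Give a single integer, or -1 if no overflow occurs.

1. dequeue(): empty, no-op, size=0
2. enqueue(89): size=1
3. enqueue(20): size=2
4. enqueue(9): size=3
5. dequeue(): size=2
6. enqueue(83): size=3
7. enqueue(8): size=3=cap → OVERFLOW (fail)
8. dequeue(): size=2
9. dequeue(): size=1
10. enqueue(3): size=2
11. enqueue(69): size=3
12. dequeue(): size=2
13. enqueue(11): size=3
14. enqueue(72): size=3=cap → OVERFLOW (fail)
15. enqueue(25): size=3=cap → OVERFLOW (fail)

Answer: 7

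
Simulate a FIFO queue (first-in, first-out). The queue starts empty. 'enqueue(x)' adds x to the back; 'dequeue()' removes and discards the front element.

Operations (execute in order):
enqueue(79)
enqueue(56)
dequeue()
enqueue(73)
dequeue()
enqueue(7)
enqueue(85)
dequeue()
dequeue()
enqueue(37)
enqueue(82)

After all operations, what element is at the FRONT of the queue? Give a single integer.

Answer: 85

Derivation:
enqueue(79): queue = [79]
enqueue(56): queue = [79, 56]
dequeue(): queue = [56]
enqueue(73): queue = [56, 73]
dequeue(): queue = [73]
enqueue(7): queue = [73, 7]
enqueue(85): queue = [73, 7, 85]
dequeue(): queue = [7, 85]
dequeue(): queue = [85]
enqueue(37): queue = [85, 37]
enqueue(82): queue = [85, 37, 82]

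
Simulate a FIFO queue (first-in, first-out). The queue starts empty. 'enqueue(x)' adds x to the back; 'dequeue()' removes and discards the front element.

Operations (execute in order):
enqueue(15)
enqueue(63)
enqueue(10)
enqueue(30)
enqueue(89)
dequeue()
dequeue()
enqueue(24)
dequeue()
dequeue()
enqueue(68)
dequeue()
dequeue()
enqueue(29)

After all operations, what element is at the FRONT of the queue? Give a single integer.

Answer: 68

Derivation:
enqueue(15): queue = [15]
enqueue(63): queue = [15, 63]
enqueue(10): queue = [15, 63, 10]
enqueue(30): queue = [15, 63, 10, 30]
enqueue(89): queue = [15, 63, 10, 30, 89]
dequeue(): queue = [63, 10, 30, 89]
dequeue(): queue = [10, 30, 89]
enqueue(24): queue = [10, 30, 89, 24]
dequeue(): queue = [30, 89, 24]
dequeue(): queue = [89, 24]
enqueue(68): queue = [89, 24, 68]
dequeue(): queue = [24, 68]
dequeue(): queue = [68]
enqueue(29): queue = [68, 29]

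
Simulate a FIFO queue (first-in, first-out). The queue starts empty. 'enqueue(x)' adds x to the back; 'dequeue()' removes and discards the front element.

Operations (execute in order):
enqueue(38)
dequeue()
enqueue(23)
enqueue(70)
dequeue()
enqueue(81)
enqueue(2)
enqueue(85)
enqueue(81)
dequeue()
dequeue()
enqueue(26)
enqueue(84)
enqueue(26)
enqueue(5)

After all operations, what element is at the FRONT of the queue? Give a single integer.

Answer: 2

Derivation:
enqueue(38): queue = [38]
dequeue(): queue = []
enqueue(23): queue = [23]
enqueue(70): queue = [23, 70]
dequeue(): queue = [70]
enqueue(81): queue = [70, 81]
enqueue(2): queue = [70, 81, 2]
enqueue(85): queue = [70, 81, 2, 85]
enqueue(81): queue = [70, 81, 2, 85, 81]
dequeue(): queue = [81, 2, 85, 81]
dequeue(): queue = [2, 85, 81]
enqueue(26): queue = [2, 85, 81, 26]
enqueue(84): queue = [2, 85, 81, 26, 84]
enqueue(26): queue = [2, 85, 81, 26, 84, 26]
enqueue(5): queue = [2, 85, 81, 26, 84, 26, 5]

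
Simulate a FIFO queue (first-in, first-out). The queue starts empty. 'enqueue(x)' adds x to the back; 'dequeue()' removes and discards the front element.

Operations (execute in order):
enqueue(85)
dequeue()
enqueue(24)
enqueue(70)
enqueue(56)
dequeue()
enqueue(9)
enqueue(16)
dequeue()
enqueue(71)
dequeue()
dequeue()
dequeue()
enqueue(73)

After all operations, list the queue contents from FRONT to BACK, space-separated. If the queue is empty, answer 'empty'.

Answer: 71 73

Derivation:
enqueue(85): [85]
dequeue(): []
enqueue(24): [24]
enqueue(70): [24, 70]
enqueue(56): [24, 70, 56]
dequeue(): [70, 56]
enqueue(9): [70, 56, 9]
enqueue(16): [70, 56, 9, 16]
dequeue(): [56, 9, 16]
enqueue(71): [56, 9, 16, 71]
dequeue(): [9, 16, 71]
dequeue(): [16, 71]
dequeue(): [71]
enqueue(73): [71, 73]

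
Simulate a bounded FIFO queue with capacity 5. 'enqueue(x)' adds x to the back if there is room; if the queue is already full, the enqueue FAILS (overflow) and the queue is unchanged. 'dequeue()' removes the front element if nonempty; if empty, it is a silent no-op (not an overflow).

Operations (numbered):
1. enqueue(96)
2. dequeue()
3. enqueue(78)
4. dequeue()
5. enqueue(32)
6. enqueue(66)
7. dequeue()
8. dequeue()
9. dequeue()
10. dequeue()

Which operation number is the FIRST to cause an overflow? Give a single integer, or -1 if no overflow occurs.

1. enqueue(96): size=1
2. dequeue(): size=0
3. enqueue(78): size=1
4. dequeue(): size=0
5. enqueue(32): size=1
6. enqueue(66): size=2
7. dequeue(): size=1
8. dequeue(): size=0
9. dequeue(): empty, no-op, size=0
10. dequeue(): empty, no-op, size=0

Answer: -1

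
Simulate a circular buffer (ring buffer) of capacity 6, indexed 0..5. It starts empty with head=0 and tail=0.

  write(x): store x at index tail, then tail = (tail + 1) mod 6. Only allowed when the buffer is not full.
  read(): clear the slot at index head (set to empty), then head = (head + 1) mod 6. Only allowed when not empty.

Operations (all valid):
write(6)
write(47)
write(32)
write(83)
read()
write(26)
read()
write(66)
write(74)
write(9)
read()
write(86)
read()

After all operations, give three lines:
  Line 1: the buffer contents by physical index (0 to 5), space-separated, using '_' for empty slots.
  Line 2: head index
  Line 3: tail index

write(6): buf=[6 _ _ _ _ _], head=0, tail=1, size=1
write(47): buf=[6 47 _ _ _ _], head=0, tail=2, size=2
write(32): buf=[6 47 32 _ _ _], head=0, tail=3, size=3
write(83): buf=[6 47 32 83 _ _], head=0, tail=4, size=4
read(): buf=[_ 47 32 83 _ _], head=1, tail=4, size=3
write(26): buf=[_ 47 32 83 26 _], head=1, tail=5, size=4
read(): buf=[_ _ 32 83 26 _], head=2, tail=5, size=3
write(66): buf=[_ _ 32 83 26 66], head=2, tail=0, size=4
write(74): buf=[74 _ 32 83 26 66], head=2, tail=1, size=5
write(9): buf=[74 9 32 83 26 66], head=2, tail=2, size=6
read(): buf=[74 9 _ 83 26 66], head=3, tail=2, size=5
write(86): buf=[74 9 86 83 26 66], head=3, tail=3, size=6
read(): buf=[74 9 86 _ 26 66], head=4, tail=3, size=5

Answer: 74 9 86 _ 26 66
4
3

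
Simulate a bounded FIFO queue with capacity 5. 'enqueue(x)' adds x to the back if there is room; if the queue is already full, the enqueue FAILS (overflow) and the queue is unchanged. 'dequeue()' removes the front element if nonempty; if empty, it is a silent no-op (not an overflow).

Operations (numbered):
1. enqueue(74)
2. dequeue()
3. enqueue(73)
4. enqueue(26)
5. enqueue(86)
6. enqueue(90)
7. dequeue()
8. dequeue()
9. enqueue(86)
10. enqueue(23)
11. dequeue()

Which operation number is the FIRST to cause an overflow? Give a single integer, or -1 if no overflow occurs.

1. enqueue(74): size=1
2. dequeue(): size=0
3. enqueue(73): size=1
4. enqueue(26): size=2
5. enqueue(86): size=3
6. enqueue(90): size=4
7. dequeue(): size=3
8. dequeue(): size=2
9. enqueue(86): size=3
10. enqueue(23): size=4
11. dequeue(): size=3

Answer: -1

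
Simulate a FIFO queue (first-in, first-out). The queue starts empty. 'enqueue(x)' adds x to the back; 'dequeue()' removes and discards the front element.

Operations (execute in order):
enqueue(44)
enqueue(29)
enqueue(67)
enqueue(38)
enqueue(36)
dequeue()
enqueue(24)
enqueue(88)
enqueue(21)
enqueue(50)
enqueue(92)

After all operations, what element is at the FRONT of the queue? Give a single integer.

enqueue(44): queue = [44]
enqueue(29): queue = [44, 29]
enqueue(67): queue = [44, 29, 67]
enqueue(38): queue = [44, 29, 67, 38]
enqueue(36): queue = [44, 29, 67, 38, 36]
dequeue(): queue = [29, 67, 38, 36]
enqueue(24): queue = [29, 67, 38, 36, 24]
enqueue(88): queue = [29, 67, 38, 36, 24, 88]
enqueue(21): queue = [29, 67, 38, 36, 24, 88, 21]
enqueue(50): queue = [29, 67, 38, 36, 24, 88, 21, 50]
enqueue(92): queue = [29, 67, 38, 36, 24, 88, 21, 50, 92]

Answer: 29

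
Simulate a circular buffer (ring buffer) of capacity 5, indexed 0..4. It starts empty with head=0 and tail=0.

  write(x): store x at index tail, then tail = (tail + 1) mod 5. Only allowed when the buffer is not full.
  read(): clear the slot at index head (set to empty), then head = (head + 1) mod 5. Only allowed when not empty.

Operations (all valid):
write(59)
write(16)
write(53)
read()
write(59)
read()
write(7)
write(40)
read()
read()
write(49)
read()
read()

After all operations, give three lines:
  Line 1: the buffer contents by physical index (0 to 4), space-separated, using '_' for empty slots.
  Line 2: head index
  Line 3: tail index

Answer: _ 49 _ _ _
1
2

Derivation:
write(59): buf=[59 _ _ _ _], head=0, tail=1, size=1
write(16): buf=[59 16 _ _ _], head=0, tail=2, size=2
write(53): buf=[59 16 53 _ _], head=0, tail=3, size=3
read(): buf=[_ 16 53 _ _], head=1, tail=3, size=2
write(59): buf=[_ 16 53 59 _], head=1, tail=4, size=3
read(): buf=[_ _ 53 59 _], head=2, tail=4, size=2
write(7): buf=[_ _ 53 59 7], head=2, tail=0, size=3
write(40): buf=[40 _ 53 59 7], head=2, tail=1, size=4
read(): buf=[40 _ _ 59 7], head=3, tail=1, size=3
read(): buf=[40 _ _ _ 7], head=4, tail=1, size=2
write(49): buf=[40 49 _ _ 7], head=4, tail=2, size=3
read(): buf=[40 49 _ _ _], head=0, tail=2, size=2
read(): buf=[_ 49 _ _ _], head=1, tail=2, size=1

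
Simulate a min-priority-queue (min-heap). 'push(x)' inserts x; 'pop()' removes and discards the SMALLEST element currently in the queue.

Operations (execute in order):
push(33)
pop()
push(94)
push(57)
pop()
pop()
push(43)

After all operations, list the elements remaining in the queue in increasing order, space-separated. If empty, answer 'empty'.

push(33): heap contents = [33]
pop() → 33: heap contents = []
push(94): heap contents = [94]
push(57): heap contents = [57, 94]
pop() → 57: heap contents = [94]
pop() → 94: heap contents = []
push(43): heap contents = [43]

Answer: 43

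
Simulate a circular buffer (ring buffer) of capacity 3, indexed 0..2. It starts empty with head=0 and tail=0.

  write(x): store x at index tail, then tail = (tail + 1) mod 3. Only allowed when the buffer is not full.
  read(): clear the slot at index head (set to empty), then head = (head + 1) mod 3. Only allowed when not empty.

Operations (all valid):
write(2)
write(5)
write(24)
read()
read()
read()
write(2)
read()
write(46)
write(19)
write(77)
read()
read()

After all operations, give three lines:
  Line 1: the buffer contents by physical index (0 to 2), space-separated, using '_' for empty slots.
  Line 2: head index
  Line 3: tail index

Answer: 77 _ _
0
1

Derivation:
write(2): buf=[2 _ _], head=0, tail=1, size=1
write(5): buf=[2 5 _], head=0, tail=2, size=2
write(24): buf=[2 5 24], head=0, tail=0, size=3
read(): buf=[_ 5 24], head=1, tail=0, size=2
read(): buf=[_ _ 24], head=2, tail=0, size=1
read(): buf=[_ _ _], head=0, tail=0, size=0
write(2): buf=[2 _ _], head=0, tail=1, size=1
read(): buf=[_ _ _], head=1, tail=1, size=0
write(46): buf=[_ 46 _], head=1, tail=2, size=1
write(19): buf=[_ 46 19], head=1, tail=0, size=2
write(77): buf=[77 46 19], head=1, tail=1, size=3
read(): buf=[77 _ 19], head=2, tail=1, size=2
read(): buf=[77 _ _], head=0, tail=1, size=1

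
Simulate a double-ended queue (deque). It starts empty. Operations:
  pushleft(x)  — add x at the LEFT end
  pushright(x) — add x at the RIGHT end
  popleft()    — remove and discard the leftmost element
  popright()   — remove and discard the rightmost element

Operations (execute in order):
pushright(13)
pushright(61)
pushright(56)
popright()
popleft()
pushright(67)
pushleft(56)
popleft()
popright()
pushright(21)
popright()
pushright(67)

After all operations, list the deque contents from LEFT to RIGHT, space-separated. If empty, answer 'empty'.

Answer: 61 67

Derivation:
pushright(13): [13]
pushright(61): [13, 61]
pushright(56): [13, 61, 56]
popright(): [13, 61]
popleft(): [61]
pushright(67): [61, 67]
pushleft(56): [56, 61, 67]
popleft(): [61, 67]
popright(): [61]
pushright(21): [61, 21]
popright(): [61]
pushright(67): [61, 67]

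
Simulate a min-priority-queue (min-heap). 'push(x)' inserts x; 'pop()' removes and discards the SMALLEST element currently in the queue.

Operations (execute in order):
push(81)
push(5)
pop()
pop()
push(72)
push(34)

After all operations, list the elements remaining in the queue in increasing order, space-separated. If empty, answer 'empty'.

Answer: 34 72

Derivation:
push(81): heap contents = [81]
push(5): heap contents = [5, 81]
pop() → 5: heap contents = [81]
pop() → 81: heap contents = []
push(72): heap contents = [72]
push(34): heap contents = [34, 72]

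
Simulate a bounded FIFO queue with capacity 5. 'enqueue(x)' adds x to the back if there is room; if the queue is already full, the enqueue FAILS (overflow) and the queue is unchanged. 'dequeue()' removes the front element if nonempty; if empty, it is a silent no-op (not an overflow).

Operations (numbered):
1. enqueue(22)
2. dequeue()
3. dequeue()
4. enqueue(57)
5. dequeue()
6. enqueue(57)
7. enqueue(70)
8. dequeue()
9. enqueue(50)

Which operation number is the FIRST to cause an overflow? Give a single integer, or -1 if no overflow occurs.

Answer: -1

Derivation:
1. enqueue(22): size=1
2. dequeue(): size=0
3. dequeue(): empty, no-op, size=0
4. enqueue(57): size=1
5. dequeue(): size=0
6. enqueue(57): size=1
7. enqueue(70): size=2
8. dequeue(): size=1
9. enqueue(50): size=2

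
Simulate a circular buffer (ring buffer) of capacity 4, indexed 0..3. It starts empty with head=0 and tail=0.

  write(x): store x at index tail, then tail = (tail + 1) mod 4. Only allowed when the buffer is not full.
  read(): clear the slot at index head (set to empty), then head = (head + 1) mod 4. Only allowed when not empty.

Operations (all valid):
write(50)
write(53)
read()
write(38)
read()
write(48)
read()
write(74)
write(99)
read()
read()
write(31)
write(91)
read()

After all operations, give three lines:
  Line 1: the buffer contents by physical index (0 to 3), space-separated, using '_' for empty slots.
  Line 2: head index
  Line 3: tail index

write(50): buf=[50 _ _ _], head=0, tail=1, size=1
write(53): buf=[50 53 _ _], head=0, tail=2, size=2
read(): buf=[_ 53 _ _], head=1, tail=2, size=1
write(38): buf=[_ 53 38 _], head=1, tail=3, size=2
read(): buf=[_ _ 38 _], head=2, tail=3, size=1
write(48): buf=[_ _ 38 48], head=2, tail=0, size=2
read(): buf=[_ _ _ 48], head=3, tail=0, size=1
write(74): buf=[74 _ _ 48], head=3, tail=1, size=2
write(99): buf=[74 99 _ 48], head=3, tail=2, size=3
read(): buf=[74 99 _ _], head=0, tail=2, size=2
read(): buf=[_ 99 _ _], head=1, tail=2, size=1
write(31): buf=[_ 99 31 _], head=1, tail=3, size=2
write(91): buf=[_ 99 31 91], head=1, tail=0, size=3
read(): buf=[_ _ 31 91], head=2, tail=0, size=2

Answer: _ _ 31 91
2
0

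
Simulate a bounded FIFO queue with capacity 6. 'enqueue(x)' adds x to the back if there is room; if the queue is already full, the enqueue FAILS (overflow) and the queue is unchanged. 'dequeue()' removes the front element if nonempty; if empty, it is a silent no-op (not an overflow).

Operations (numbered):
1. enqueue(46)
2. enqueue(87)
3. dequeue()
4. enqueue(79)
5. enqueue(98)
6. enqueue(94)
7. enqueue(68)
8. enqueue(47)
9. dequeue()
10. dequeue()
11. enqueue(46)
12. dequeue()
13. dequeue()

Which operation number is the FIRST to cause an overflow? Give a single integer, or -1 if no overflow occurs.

Answer: -1

Derivation:
1. enqueue(46): size=1
2. enqueue(87): size=2
3. dequeue(): size=1
4. enqueue(79): size=2
5. enqueue(98): size=3
6. enqueue(94): size=4
7. enqueue(68): size=5
8. enqueue(47): size=6
9. dequeue(): size=5
10. dequeue(): size=4
11. enqueue(46): size=5
12. dequeue(): size=4
13. dequeue(): size=3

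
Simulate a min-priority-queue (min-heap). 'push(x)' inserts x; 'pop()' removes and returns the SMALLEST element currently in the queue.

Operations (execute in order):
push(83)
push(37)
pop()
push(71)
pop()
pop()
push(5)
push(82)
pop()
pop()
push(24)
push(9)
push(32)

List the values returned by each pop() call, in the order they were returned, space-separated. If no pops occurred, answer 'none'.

push(83): heap contents = [83]
push(37): heap contents = [37, 83]
pop() → 37: heap contents = [83]
push(71): heap contents = [71, 83]
pop() → 71: heap contents = [83]
pop() → 83: heap contents = []
push(5): heap contents = [5]
push(82): heap contents = [5, 82]
pop() → 5: heap contents = [82]
pop() → 82: heap contents = []
push(24): heap contents = [24]
push(9): heap contents = [9, 24]
push(32): heap contents = [9, 24, 32]

Answer: 37 71 83 5 82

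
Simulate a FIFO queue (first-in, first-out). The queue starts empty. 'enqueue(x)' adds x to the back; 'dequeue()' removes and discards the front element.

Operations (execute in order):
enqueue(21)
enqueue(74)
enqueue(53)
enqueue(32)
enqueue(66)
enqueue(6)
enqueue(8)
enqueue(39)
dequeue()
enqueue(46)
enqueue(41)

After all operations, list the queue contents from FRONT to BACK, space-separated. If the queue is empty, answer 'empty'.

Answer: 74 53 32 66 6 8 39 46 41

Derivation:
enqueue(21): [21]
enqueue(74): [21, 74]
enqueue(53): [21, 74, 53]
enqueue(32): [21, 74, 53, 32]
enqueue(66): [21, 74, 53, 32, 66]
enqueue(6): [21, 74, 53, 32, 66, 6]
enqueue(8): [21, 74, 53, 32, 66, 6, 8]
enqueue(39): [21, 74, 53, 32, 66, 6, 8, 39]
dequeue(): [74, 53, 32, 66, 6, 8, 39]
enqueue(46): [74, 53, 32, 66, 6, 8, 39, 46]
enqueue(41): [74, 53, 32, 66, 6, 8, 39, 46, 41]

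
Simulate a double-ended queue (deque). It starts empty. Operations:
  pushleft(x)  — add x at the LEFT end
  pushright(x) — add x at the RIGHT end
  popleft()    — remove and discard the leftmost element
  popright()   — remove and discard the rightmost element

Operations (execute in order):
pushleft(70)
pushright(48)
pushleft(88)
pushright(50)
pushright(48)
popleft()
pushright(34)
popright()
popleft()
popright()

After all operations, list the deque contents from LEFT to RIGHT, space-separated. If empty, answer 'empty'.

Answer: 48 50

Derivation:
pushleft(70): [70]
pushright(48): [70, 48]
pushleft(88): [88, 70, 48]
pushright(50): [88, 70, 48, 50]
pushright(48): [88, 70, 48, 50, 48]
popleft(): [70, 48, 50, 48]
pushright(34): [70, 48, 50, 48, 34]
popright(): [70, 48, 50, 48]
popleft(): [48, 50, 48]
popright(): [48, 50]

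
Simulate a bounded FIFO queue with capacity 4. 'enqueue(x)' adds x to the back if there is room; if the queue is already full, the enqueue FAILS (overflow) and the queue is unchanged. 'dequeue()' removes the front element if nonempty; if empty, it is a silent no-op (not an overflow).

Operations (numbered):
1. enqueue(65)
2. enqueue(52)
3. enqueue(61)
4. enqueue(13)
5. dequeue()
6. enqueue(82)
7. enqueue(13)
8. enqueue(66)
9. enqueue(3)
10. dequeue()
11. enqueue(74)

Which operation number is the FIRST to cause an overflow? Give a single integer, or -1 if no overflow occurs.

1. enqueue(65): size=1
2. enqueue(52): size=2
3. enqueue(61): size=3
4. enqueue(13): size=4
5. dequeue(): size=3
6. enqueue(82): size=4
7. enqueue(13): size=4=cap → OVERFLOW (fail)
8. enqueue(66): size=4=cap → OVERFLOW (fail)
9. enqueue(3): size=4=cap → OVERFLOW (fail)
10. dequeue(): size=3
11. enqueue(74): size=4

Answer: 7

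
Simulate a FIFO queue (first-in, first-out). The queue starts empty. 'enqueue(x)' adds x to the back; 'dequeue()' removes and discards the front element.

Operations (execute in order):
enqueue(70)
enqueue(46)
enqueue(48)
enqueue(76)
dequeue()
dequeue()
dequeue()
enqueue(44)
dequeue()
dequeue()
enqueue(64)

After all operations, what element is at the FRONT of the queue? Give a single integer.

Answer: 64

Derivation:
enqueue(70): queue = [70]
enqueue(46): queue = [70, 46]
enqueue(48): queue = [70, 46, 48]
enqueue(76): queue = [70, 46, 48, 76]
dequeue(): queue = [46, 48, 76]
dequeue(): queue = [48, 76]
dequeue(): queue = [76]
enqueue(44): queue = [76, 44]
dequeue(): queue = [44]
dequeue(): queue = []
enqueue(64): queue = [64]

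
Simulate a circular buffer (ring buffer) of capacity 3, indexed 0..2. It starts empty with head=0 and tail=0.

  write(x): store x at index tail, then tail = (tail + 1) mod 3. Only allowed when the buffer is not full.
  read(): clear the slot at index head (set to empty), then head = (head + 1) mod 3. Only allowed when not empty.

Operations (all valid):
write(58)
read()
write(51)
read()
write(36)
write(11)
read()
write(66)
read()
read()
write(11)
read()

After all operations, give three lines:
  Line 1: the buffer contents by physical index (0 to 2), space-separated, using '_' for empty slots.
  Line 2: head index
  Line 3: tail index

write(58): buf=[58 _ _], head=0, tail=1, size=1
read(): buf=[_ _ _], head=1, tail=1, size=0
write(51): buf=[_ 51 _], head=1, tail=2, size=1
read(): buf=[_ _ _], head=2, tail=2, size=0
write(36): buf=[_ _ 36], head=2, tail=0, size=1
write(11): buf=[11 _ 36], head=2, tail=1, size=2
read(): buf=[11 _ _], head=0, tail=1, size=1
write(66): buf=[11 66 _], head=0, tail=2, size=2
read(): buf=[_ 66 _], head=1, tail=2, size=1
read(): buf=[_ _ _], head=2, tail=2, size=0
write(11): buf=[_ _ 11], head=2, tail=0, size=1
read(): buf=[_ _ _], head=0, tail=0, size=0

Answer: _ _ _
0
0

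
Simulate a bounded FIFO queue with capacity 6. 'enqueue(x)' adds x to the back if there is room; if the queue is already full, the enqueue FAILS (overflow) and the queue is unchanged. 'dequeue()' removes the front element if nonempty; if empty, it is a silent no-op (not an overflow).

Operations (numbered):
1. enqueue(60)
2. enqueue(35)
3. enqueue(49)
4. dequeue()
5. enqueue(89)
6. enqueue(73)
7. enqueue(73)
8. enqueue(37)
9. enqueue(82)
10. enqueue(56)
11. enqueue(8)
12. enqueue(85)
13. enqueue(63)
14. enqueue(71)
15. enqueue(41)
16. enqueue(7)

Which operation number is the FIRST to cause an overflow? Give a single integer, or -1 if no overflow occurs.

1. enqueue(60): size=1
2. enqueue(35): size=2
3. enqueue(49): size=3
4. dequeue(): size=2
5. enqueue(89): size=3
6. enqueue(73): size=4
7. enqueue(73): size=5
8. enqueue(37): size=6
9. enqueue(82): size=6=cap → OVERFLOW (fail)
10. enqueue(56): size=6=cap → OVERFLOW (fail)
11. enqueue(8): size=6=cap → OVERFLOW (fail)
12. enqueue(85): size=6=cap → OVERFLOW (fail)
13. enqueue(63): size=6=cap → OVERFLOW (fail)
14. enqueue(71): size=6=cap → OVERFLOW (fail)
15. enqueue(41): size=6=cap → OVERFLOW (fail)
16. enqueue(7): size=6=cap → OVERFLOW (fail)

Answer: 9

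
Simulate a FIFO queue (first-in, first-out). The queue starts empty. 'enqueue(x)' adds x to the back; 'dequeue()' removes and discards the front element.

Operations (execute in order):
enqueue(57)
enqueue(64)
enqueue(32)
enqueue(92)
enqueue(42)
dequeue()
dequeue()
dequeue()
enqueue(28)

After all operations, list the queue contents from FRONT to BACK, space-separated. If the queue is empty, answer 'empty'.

enqueue(57): [57]
enqueue(64): [57, 64]
enqueue(32): [57, 64, 32]
enqueue(92): [57, 64, 32, 92]
enqueue(42): [57, 64, 32, 92, 42]
dequeue(): [64, 32, 92, 42]
dequeue(): [32, 92, 42]
dequeue(): [92, 42]
enqueue(28): [92, 42, 28]

Answer: 92 42 28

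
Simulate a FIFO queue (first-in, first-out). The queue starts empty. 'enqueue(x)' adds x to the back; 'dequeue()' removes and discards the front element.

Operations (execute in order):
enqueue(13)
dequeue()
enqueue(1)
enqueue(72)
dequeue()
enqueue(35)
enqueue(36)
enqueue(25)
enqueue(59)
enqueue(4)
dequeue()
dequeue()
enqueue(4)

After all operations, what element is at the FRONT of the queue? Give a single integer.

enqueue(13): queue = [13]
dequeue(): queue = []
enqueue(1): queue = [1]
enqueue(72): queue = [1, 72]
dequeue(): queue = [72]
enqueue(35): queue = [72, 35]
enqueue(36): queue = [72, 35, 36]
enqueue(25): queue = [72, 35, 36, 25]
enqueue(59): queue = [72, 35, 36, 25, 59]
enqueue(4): queue = [72, 35, 36, 25, 59, 4]
dequeue(): queue = [35, 36, 25, 59, 4]
dequeue(): queue = [36, 25, 59, 4]
enqueue(4): queue = [36, 25, 59, 4, 4]

Answer: 36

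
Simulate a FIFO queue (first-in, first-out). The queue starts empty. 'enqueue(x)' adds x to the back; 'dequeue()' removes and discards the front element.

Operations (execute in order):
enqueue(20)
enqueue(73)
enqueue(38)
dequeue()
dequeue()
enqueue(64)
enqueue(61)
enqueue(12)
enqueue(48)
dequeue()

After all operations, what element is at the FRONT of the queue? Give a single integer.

enqueue(20): queue = [20]
enqueue(73): queue = [20, 73]
enqueue(38): queue = [20, 73, 38]
dequeue(): queue = [73, 38]
dequeue(): queue = [38]
enqueue(64): queue = [38, 64]
enqueue(61): queue = [38, 64, 61]
enqueue(12): queue = [38, 64, 61, 12]
enqueue(48): queue = [38, 64, 61, 12, 48]
dequeue(): queue = [64, 61, 12, 48]

Answer: 64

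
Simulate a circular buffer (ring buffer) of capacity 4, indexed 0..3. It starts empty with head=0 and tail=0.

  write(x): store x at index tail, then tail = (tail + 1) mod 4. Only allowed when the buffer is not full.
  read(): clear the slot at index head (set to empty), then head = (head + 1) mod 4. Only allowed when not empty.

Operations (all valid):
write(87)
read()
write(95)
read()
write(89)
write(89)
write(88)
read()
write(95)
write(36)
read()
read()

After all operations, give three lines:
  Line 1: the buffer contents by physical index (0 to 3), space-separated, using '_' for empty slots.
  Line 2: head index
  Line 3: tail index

Answer: _ 95 36 _
1
3

Derivation:
write(87): buf=[87 _ _ _], head=0, tail=1, size=1
read(): buf=[_ _ _ _], head=1, tail=1, size=0
write(95): buf=[_ 95 _ _], head=1, tail=2, size=1
read(): buf=[_ _ _ _], head=2, tail=2, size=0
write(89): buf=[_ _ 89 _], head=2, tail=3, size=1
write(89): buf=[_ _ 89 89], head=2, tail=0, size=2
write(88): buf=[88 _ 89 89], head=2, tail=1, size=3
read(): buf=[88 _ _ 89], head=3, tail=1, size=2
write(95): buf=[88 95 _ 89], head=3, tail=2, size=3
write(36): buf=[88 95 36 89], head=3, tail=3, size=4
read(): buf=[88 95 36 _], head=0, tail=3, size=3
read(): buf=[_ 95 36 _], head=1, tail=3, size=2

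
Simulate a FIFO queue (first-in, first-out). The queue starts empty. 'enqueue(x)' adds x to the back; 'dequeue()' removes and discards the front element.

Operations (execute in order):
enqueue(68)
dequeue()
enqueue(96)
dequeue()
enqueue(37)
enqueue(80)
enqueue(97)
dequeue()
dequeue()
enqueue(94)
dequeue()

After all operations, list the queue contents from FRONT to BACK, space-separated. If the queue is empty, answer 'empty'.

enqueue(68): [68]
dequeue(): []
enqueue(96): [96]
dequeue(): []
enqueue(37): [37]
enqueue(80): [37, 80]
enqueue(97): [37, 80, 97]
dequeue(): [80, 97]
dequeue(): [97]
enqueue(94): [97, 94]
dequeue(): [94]

Answer: 94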